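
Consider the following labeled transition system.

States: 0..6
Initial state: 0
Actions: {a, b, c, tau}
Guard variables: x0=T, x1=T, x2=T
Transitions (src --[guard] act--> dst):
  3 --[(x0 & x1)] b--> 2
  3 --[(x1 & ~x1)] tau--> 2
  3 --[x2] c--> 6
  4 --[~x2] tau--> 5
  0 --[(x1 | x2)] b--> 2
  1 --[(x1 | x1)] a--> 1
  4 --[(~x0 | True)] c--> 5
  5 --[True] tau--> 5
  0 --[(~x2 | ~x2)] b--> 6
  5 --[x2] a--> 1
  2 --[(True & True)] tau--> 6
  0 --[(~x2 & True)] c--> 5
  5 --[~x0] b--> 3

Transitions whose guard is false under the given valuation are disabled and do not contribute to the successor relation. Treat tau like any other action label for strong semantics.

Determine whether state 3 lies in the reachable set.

After dropping false guards: 8 live edges.
Layer 0: {0}
Layer 1: {2}  total {0,2}
Layer 2: {6}  total {0,2,6}
Reachable = {0,2,6}

Answer: UNREACHABLE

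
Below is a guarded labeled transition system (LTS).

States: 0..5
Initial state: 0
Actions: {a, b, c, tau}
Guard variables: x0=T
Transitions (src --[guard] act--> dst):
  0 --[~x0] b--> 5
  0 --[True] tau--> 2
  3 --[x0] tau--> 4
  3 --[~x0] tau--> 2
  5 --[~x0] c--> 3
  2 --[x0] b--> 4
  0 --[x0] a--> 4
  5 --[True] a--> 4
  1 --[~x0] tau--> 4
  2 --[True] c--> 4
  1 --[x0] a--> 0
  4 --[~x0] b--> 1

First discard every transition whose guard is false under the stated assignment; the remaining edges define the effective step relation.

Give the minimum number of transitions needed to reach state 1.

Breadth-first toward 1:
  L0 = {0}
  L1 = {2,4}
1 never appears.

Answer: UNREACHABLE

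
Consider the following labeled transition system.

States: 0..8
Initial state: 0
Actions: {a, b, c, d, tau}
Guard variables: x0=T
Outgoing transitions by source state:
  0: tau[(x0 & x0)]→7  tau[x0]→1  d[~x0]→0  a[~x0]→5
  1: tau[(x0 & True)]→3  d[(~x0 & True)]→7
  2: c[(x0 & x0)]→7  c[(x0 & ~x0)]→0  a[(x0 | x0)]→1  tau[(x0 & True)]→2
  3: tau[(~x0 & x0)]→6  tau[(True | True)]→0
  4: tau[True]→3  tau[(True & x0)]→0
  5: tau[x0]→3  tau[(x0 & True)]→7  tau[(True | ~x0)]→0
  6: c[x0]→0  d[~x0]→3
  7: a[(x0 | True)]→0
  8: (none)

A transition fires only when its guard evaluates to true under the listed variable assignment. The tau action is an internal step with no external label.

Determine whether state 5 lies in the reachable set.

After dropping false guards: 14 live edges.
Layer 0: {0}
Layer 1: {1,7}  cumulative {0,1,7}
Layer 2: {3}  cumulative {0,1,3,7}
Reachable = {0,1,3,7}

Answer: UNREACHABLE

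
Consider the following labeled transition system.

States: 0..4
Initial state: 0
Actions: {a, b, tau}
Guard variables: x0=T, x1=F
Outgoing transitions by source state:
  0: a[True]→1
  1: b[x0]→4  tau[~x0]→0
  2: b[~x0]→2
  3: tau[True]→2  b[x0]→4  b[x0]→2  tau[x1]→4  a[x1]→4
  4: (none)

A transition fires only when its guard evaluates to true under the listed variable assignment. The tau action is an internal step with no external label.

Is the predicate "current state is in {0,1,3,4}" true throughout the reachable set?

Inv-set: {0,1,3,4}
Reachable = {0,1,4}
  0: ✓
  1: ✓
  4: ✓

Answer: INVARIANT HOLDS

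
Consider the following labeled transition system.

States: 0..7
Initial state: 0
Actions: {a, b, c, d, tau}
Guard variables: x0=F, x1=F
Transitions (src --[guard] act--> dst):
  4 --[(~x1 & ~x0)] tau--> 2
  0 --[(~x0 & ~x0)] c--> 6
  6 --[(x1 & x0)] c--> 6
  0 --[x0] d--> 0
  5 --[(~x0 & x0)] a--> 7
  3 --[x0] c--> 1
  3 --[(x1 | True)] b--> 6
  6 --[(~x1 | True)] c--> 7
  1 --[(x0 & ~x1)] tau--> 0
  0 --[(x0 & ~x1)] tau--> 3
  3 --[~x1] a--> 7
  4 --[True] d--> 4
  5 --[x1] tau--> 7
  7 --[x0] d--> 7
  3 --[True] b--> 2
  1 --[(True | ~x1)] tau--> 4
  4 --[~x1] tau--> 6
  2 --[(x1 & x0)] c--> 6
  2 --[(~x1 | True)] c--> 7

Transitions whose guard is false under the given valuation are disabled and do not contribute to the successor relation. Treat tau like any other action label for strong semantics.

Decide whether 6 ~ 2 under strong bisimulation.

Answer: BISIMILAR

Analysis:
Compute ~ classes (split until stable):
  P[0] = {{0,1,2,3,4,5,6,7}}
  P[1] = {{0,2,6},{1},{3},{4},{5,7}}
  P[2] = {{0},{1},{2,6},{3},{4},{5,7}}
Fixed point at round 3; 6 class(es).
[6]={2,6}  [2]={2,6}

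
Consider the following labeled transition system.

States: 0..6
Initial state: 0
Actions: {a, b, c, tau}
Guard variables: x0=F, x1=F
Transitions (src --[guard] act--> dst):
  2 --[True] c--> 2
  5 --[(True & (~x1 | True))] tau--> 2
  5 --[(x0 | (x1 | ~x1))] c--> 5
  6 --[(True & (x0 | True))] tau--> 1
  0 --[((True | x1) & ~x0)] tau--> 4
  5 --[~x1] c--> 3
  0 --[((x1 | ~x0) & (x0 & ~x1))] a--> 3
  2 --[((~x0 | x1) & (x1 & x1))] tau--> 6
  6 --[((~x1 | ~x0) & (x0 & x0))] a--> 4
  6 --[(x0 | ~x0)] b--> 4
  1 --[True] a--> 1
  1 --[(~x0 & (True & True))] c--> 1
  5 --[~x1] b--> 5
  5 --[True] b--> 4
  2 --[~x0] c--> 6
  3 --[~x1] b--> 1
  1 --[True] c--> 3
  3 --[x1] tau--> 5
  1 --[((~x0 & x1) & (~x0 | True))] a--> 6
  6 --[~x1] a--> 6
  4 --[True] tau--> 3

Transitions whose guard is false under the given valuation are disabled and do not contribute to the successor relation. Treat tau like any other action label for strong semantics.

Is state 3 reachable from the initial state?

Answer: REACHABLE

Trace:
After dropping false guards: 16 live edges.
Layer 0: {0}
Layer 1: {4}  now seen {0,4}
Layer 2: {3}  now seen {0,3,4}
Layer 3: {1}  now seen {0,1,3,4}
Reachable = {0,1,3,4}
trace reaching 3: tau·tau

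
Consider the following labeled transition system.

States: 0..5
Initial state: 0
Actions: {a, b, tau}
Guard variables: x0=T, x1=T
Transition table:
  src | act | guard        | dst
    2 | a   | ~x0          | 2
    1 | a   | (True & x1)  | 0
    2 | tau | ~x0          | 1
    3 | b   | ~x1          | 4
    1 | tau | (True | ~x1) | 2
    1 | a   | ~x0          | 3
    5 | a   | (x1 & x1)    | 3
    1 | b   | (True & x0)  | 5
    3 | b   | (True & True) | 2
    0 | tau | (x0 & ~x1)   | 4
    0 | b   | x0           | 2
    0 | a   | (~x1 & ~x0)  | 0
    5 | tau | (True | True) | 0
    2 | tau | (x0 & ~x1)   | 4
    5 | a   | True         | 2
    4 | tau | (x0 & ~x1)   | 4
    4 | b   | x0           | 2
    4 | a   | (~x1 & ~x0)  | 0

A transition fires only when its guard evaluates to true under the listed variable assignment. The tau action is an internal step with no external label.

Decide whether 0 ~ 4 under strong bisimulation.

Answer: BISIMILAR

Trace:
Compute ~ classes (split until stable):
  P[0] = {{0,1,2,3,4,5}}
  P[1] = {{0,3,4},{1},{2},{5}}
Fixed point at round 2; 4 class(es).
class of 0: {0,3,4}; class of 4: {0,3,4}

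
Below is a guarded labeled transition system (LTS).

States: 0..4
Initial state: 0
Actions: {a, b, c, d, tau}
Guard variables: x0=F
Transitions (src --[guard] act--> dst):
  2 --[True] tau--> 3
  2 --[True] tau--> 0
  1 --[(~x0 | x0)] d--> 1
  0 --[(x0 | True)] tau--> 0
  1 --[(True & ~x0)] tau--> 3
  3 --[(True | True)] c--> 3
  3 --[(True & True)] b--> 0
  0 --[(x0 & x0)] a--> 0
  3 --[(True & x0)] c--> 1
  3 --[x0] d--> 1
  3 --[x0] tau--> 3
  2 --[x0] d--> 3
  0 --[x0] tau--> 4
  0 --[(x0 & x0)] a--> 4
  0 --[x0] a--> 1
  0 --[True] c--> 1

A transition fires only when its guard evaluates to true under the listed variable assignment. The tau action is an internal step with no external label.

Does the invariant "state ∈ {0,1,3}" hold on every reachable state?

Allowed set {0,1,3}
R = {0,1,3}
  0: ✓
  1: ✓
  3: ✓

Answer: INVARIANT HOLDS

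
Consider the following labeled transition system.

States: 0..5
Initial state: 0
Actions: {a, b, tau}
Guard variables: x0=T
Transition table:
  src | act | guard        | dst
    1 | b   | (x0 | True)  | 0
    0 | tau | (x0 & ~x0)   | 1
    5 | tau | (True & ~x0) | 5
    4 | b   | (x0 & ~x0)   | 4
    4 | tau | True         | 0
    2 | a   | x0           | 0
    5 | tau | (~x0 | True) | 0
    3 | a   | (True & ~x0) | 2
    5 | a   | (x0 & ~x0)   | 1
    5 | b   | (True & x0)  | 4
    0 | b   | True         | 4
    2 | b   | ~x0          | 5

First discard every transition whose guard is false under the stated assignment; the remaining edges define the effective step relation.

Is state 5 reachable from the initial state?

6 transition(s) survive guard evaluation.
L0 = {0}
L1 = {4}  cumulative {0,4}
Reachable = {0,4}

Answer: UNREACHABLE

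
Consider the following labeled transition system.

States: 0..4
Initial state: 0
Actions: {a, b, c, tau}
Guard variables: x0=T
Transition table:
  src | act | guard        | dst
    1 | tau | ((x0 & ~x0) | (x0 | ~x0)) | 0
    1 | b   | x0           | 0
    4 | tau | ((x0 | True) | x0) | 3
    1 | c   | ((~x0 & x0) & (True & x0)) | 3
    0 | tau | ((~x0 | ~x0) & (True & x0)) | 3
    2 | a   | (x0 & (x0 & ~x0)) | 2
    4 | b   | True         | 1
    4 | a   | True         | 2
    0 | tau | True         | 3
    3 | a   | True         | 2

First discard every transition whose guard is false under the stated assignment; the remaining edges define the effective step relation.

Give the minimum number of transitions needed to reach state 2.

Answer: 2

Analysis:
Breadth-first toward 2:
  Layer 0: {0}
  Layer 1: {3}
  Layer 2: {2}
depth(2)=2, e.g. tau·a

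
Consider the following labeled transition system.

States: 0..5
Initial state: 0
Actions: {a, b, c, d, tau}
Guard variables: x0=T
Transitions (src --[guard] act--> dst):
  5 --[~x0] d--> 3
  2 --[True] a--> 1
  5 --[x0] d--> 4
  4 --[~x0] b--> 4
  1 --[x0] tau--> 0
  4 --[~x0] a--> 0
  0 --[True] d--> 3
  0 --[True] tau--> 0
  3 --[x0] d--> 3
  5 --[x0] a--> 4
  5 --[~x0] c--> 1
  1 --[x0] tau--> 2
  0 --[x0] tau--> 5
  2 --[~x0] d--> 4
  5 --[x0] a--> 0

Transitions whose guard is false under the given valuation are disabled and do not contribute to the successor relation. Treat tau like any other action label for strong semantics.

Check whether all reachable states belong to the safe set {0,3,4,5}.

Answer: INVARIANT HOLDS

Working:
Safe = {0,3,4,5}
Reachable = {0,3,4,5}
  0: safe
  3: safe
  4: safe
  5: safe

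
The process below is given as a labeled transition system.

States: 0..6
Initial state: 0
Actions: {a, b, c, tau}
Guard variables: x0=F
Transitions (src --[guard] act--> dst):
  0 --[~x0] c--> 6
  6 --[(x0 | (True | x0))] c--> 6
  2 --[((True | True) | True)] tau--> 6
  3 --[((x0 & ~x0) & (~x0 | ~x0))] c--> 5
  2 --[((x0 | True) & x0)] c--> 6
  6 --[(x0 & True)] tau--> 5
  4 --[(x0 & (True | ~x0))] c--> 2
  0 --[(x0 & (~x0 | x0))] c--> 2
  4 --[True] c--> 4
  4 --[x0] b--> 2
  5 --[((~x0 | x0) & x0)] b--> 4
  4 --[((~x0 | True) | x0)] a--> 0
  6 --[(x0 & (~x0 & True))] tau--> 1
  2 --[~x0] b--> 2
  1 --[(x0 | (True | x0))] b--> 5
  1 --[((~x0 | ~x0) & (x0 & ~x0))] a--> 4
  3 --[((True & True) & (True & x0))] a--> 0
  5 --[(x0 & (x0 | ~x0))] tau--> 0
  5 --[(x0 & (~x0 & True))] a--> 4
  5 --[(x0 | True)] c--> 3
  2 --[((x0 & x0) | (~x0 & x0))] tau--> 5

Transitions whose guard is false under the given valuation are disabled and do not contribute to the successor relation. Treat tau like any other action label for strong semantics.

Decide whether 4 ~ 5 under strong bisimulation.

Bisimulation quotient by refinement:
  P[0] = {{0,1,2,3,4,5,6}}
  P[1] = {{0,5,6},{1},{2},{3},{4}}
  P[2] = {{0,6},{1},{2},{3},{4},{5}}
Fixed point at round 3; 6 class(es).
class of 4: {4}; class of 5: {5}

Answer: NOT BISIMILAR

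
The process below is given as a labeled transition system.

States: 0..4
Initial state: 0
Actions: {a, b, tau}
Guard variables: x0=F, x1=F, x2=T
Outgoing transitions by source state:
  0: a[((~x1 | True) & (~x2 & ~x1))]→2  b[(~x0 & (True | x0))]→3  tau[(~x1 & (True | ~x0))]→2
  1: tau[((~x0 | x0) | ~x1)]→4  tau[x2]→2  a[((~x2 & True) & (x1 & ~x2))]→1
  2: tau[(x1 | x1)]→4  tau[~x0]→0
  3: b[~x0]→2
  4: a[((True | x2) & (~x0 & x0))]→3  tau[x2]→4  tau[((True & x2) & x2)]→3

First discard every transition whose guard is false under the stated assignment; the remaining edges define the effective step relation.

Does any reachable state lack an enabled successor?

R = {0,2,3}
  0: b→3  tau→2  [2 out]
  2: tau→0  [1 out]
  3: b→2  [1 out]

Answer: DEADLOCK-FREE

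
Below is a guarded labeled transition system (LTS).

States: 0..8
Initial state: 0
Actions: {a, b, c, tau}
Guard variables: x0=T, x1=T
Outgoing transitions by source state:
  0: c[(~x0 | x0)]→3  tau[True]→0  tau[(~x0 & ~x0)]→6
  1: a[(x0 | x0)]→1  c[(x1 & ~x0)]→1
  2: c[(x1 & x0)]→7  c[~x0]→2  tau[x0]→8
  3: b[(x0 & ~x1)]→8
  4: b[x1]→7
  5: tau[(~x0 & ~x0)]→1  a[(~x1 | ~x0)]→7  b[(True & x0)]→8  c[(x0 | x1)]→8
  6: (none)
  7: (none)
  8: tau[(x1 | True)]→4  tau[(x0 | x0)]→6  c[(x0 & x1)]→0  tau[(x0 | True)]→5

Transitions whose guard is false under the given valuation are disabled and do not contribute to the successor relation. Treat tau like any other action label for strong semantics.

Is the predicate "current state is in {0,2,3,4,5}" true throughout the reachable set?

Answer: INVARIANT HOLDS

Working:
Allowed set {0,2,3,4,5}
Reach set: {0,3}
  0: ok
  3: ok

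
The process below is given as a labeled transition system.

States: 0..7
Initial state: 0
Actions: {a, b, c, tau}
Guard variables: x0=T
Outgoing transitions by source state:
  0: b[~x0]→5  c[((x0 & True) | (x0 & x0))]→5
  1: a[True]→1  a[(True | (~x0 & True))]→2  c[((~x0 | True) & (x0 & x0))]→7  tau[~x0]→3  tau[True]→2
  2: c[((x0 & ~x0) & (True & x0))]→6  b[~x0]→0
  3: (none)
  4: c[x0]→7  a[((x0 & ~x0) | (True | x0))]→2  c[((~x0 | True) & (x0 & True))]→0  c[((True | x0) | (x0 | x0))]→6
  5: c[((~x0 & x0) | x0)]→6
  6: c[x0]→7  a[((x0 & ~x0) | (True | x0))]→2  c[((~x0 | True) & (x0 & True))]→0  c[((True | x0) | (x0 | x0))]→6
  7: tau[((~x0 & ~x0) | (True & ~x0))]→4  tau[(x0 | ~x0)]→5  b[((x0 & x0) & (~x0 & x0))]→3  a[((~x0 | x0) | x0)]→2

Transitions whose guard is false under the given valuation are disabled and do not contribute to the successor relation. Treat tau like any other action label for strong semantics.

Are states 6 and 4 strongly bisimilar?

Answer: BISIMILAR

Working:
Refine partition for ~:
  π0 = {{0,1,2,3,4,5,6,7}}
  π1 = {{0,5},{1},{2,3},{4,6},{7}}
  π2 = {{0},{1},{2,3},{4,6},{5},{7}}
Fixed point at round 3; 6 class(es).
[6]={4,6}  [4]={4,6}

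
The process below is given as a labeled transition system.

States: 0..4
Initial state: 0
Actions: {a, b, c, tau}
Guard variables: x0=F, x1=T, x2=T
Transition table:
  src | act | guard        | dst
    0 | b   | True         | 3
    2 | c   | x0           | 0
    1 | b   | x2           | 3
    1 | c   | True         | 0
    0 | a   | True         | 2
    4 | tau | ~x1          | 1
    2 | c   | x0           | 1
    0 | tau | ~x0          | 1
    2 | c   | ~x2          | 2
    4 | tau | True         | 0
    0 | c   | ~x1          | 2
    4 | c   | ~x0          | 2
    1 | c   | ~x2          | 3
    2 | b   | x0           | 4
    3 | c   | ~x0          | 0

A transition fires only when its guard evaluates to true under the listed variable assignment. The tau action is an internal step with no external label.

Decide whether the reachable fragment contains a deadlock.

Answer: DEADLOCK at state 2

Trace:
R = {0,1,2,3}
  0: a→2  b→3  tau→1  [3 out]
  1: b→3  c→0  [2 out]
  2: ∅  [no exit]
  3: c→0  [1 out]
Path to 2: a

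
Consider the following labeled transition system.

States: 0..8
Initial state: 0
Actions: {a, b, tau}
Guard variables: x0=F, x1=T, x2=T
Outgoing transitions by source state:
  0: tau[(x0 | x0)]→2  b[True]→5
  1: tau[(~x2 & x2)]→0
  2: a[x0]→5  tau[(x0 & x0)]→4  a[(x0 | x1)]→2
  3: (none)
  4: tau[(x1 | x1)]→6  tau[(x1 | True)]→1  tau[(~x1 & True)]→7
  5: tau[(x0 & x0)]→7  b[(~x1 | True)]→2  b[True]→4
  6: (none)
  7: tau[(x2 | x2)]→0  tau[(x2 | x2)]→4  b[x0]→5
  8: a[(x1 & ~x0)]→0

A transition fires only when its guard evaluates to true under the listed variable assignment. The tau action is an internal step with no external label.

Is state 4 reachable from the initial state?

Guard filter leaves 9 enabled edge(s).
depth 0: {0}
depth 1: {5}  cumulative {0,5}
depth 2: {2,4}  cumulative {0,2,4,5}
depth 3: {1,6}  cumulative {0,1,2,4,5,6}
Reach set: {0,1,2,4,5,6}
trace reaching 4: b·b

Answer: REACHABLE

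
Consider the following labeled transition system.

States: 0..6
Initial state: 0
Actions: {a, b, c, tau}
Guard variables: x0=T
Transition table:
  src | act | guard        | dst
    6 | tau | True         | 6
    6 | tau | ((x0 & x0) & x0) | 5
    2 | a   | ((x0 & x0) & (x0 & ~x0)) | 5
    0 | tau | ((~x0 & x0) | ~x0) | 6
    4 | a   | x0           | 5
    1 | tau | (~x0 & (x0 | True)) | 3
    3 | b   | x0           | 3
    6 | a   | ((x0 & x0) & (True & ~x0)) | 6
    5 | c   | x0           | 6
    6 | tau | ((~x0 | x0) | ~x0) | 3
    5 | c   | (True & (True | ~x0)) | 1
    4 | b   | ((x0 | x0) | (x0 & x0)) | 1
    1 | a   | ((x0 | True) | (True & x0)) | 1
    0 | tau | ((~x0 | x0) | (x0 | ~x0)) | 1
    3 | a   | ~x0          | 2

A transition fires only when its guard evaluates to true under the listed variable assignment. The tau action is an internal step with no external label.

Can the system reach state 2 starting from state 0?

Answer: UNREACHABLE

Working:
Guard filter leaves 10 enabled edge(s).
Layer 0: {0}
Layer 1: {1}  cumulative {0,1}
R = {0,1}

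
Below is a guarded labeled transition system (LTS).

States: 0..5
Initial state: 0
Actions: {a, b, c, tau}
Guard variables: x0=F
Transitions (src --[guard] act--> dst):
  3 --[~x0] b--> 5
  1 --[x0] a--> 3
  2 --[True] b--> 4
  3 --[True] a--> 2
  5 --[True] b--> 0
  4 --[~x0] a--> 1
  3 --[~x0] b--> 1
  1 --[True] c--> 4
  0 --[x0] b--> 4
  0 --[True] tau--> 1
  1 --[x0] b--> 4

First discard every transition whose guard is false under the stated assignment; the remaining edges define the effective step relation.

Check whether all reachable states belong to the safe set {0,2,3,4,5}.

Answer: INVARIANT VIOLATED at state 1

Trace:
Allowed set {0,2,3,4,5}
Reachable = {0,1,4}
  0: ok
  1: VIOLATES
  4: ok
counterexample path to 1: tau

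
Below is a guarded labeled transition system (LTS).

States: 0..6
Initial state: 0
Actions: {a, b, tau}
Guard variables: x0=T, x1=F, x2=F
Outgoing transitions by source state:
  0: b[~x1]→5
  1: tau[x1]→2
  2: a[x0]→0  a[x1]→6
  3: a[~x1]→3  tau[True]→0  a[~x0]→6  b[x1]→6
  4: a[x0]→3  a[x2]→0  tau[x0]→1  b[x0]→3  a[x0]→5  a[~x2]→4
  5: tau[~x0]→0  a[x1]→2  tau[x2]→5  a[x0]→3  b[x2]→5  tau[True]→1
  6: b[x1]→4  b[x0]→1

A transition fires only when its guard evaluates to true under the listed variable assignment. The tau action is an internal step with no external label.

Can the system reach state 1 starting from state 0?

12 transition(s) survive guard evaluation.
depth 0: {0}
depth 1: {5}  cumulative {0,5}
depth 2: {1,3}  cumulative {0,1,3,5}
Reach set: {0,1,3,5}
witness 1: b·tau

Answer: REACHABLE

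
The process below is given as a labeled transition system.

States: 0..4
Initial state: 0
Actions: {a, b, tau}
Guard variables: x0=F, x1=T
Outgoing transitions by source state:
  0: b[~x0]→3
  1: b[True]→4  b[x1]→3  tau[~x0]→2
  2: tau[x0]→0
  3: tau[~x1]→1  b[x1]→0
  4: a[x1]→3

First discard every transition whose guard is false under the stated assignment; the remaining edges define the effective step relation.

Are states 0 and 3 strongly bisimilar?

Answer: BISIMILAR

Working:
Refine partition for ~:
  round 0: {{0,1,2,3,4}}
  round 1: {{0,3},{1},{2},{4}}
stable after 2 split(s): 4 block(s)
0∈{0,3}, 3∈{0,3}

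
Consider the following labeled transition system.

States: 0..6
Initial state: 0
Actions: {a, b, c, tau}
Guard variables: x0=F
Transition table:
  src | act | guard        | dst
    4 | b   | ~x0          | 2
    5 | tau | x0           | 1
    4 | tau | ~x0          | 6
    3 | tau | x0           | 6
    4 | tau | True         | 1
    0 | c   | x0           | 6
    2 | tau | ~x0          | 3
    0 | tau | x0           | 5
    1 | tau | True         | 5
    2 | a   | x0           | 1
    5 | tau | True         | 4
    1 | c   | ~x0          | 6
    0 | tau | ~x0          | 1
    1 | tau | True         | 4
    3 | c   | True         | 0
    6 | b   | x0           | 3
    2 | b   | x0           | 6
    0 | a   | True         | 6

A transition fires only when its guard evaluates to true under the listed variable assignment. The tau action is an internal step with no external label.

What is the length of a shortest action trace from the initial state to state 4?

Answer: 2

Analysis:
Layered search for 4:
  L0 = {0}
  L1 = {1,6}
  L2 = {4,5}
first hit 4 at d=2 via tau·tau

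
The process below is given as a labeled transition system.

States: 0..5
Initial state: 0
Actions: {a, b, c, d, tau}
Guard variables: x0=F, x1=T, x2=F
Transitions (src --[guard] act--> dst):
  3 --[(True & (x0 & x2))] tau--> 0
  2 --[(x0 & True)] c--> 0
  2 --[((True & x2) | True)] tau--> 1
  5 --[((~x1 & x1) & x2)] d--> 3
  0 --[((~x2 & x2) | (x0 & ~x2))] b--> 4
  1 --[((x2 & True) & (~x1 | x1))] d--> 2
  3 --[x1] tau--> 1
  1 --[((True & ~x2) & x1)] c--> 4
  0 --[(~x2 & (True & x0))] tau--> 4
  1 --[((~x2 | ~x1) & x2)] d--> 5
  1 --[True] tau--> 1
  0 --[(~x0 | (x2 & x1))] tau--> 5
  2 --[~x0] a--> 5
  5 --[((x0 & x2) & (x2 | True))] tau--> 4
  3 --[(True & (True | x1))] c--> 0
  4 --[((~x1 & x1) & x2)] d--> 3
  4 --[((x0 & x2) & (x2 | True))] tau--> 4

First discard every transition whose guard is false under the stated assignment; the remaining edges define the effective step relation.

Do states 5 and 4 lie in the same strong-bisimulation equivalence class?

Refine partition for ~:
  π0 = {{0,1,2,3,4,5}}
  π1 = {{0},{1,3},{2},{4,5}}
  π2 = {{0},{1},{2},{3},{4,5}}
Fixed point at round 3; 5 class(es).
class of 5: {4,5}; class of 4: {4,5}

Answer: BISIMILAR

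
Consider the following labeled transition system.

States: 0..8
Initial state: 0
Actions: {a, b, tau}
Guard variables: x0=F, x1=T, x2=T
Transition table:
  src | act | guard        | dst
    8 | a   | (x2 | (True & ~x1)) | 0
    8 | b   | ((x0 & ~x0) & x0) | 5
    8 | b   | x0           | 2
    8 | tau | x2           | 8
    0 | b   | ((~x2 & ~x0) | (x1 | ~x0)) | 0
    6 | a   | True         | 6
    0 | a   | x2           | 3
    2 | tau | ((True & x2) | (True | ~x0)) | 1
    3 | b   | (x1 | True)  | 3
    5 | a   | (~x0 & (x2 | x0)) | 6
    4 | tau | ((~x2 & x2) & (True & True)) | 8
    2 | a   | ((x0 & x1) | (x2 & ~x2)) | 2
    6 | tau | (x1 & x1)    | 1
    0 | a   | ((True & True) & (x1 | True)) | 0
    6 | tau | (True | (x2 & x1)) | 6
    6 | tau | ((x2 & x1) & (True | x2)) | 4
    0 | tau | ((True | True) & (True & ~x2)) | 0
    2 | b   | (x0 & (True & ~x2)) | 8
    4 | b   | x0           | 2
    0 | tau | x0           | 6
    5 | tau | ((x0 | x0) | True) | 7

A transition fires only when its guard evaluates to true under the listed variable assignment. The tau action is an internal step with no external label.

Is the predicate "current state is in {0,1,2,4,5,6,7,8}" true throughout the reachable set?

Allowed set {0,1,2,4,5,6,7,8}
Reach set: {0,3}
  0: ok
  3: outside
witness against invariant: a → 3

Answer: INVARIANT VIOLATED at state 3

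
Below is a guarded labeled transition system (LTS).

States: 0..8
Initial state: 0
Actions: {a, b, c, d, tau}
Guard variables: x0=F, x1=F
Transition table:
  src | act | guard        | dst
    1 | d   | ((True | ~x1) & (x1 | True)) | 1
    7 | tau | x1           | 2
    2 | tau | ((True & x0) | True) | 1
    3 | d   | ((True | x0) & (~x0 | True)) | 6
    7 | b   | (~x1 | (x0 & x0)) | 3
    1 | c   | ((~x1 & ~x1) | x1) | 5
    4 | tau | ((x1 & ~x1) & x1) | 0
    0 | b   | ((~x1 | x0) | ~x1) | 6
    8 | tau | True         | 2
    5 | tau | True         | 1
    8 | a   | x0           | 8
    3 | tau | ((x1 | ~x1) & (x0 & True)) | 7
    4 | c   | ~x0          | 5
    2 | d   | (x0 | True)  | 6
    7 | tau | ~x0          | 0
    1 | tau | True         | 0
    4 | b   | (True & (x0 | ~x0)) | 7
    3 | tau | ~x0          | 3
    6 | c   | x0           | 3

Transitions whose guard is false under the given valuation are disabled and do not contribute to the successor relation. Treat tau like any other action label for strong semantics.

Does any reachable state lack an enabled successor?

Answer: DEADLOCK at state 6

Working:
Reach set: {0,6}
  0: b→6  [deg 1]
  6: ∅  [deadlock]
witness 6: b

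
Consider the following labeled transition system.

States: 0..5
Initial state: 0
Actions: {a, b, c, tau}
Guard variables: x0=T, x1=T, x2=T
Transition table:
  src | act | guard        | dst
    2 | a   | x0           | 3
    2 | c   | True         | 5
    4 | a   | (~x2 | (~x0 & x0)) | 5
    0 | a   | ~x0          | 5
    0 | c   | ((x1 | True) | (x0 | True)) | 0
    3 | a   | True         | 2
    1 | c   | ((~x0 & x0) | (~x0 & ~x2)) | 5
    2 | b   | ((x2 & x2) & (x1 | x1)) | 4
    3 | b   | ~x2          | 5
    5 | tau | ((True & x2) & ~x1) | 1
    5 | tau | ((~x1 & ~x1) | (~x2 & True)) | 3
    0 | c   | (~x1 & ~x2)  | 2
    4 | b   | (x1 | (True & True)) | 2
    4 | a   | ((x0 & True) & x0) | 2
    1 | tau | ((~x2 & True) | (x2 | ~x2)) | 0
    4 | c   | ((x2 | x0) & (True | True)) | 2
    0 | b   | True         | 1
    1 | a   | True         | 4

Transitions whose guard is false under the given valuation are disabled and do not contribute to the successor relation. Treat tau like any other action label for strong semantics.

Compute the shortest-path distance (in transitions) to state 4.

Answer: 2

Analysis:
BFS to 4:
  depth 0: {0}
  depth 1: {1}
  depth 2: {4}
depth(4)=2, e.g. b·a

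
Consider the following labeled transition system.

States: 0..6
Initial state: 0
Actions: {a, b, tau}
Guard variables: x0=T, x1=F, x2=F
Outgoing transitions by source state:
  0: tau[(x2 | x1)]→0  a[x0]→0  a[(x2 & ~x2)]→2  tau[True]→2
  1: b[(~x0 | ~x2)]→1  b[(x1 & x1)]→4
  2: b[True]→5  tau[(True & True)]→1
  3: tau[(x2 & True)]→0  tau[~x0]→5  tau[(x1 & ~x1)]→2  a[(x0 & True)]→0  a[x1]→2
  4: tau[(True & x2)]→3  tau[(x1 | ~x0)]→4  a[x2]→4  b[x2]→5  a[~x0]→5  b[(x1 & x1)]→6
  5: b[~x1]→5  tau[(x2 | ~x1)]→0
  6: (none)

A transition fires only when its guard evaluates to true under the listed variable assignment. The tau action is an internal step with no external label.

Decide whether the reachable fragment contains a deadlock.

Reachable = {0,1,2,5}
  0: a→0  tau→2  [2 exit(s)]
  1: b→1  [1 exit(s)]
  2: b→5  tau→1  [2 exit(s)]
  5: b→5  tau→0  [2 exit(s)]

Answer: DEADLOCK-FREE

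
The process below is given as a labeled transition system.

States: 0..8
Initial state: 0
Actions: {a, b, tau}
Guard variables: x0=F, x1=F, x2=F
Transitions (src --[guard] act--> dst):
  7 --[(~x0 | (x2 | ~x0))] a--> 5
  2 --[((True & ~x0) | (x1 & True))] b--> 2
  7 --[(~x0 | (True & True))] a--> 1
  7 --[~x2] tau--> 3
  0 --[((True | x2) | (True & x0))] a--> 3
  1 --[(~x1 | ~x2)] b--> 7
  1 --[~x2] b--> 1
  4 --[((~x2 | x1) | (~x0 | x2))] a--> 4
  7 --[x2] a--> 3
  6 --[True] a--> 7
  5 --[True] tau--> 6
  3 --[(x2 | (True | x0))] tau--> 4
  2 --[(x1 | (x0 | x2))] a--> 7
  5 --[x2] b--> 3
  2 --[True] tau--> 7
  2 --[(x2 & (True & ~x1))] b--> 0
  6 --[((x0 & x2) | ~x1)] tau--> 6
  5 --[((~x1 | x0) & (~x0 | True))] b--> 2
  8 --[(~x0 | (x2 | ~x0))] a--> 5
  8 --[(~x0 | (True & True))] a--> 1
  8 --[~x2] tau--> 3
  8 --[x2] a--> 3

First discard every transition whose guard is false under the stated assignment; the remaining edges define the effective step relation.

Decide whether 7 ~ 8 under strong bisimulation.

Bisimulation quotient by refinement:
  π0 = {{0,1,2,3,4,5,6,7,8}}
  π1 = {{0,4},{1},{2,5},{3},{6,7,8}}
  π2 = {{0},{1},{2,5},{3},{4},{6},{7,8}}
  π3 = {{0},{1},{2},{3},{4},{5},{6},{7,8}}
stable after 4 split(s): 8 block(s)
class of 7: {7,8}; class of 8: {7,8}

Answer: BISIMILAR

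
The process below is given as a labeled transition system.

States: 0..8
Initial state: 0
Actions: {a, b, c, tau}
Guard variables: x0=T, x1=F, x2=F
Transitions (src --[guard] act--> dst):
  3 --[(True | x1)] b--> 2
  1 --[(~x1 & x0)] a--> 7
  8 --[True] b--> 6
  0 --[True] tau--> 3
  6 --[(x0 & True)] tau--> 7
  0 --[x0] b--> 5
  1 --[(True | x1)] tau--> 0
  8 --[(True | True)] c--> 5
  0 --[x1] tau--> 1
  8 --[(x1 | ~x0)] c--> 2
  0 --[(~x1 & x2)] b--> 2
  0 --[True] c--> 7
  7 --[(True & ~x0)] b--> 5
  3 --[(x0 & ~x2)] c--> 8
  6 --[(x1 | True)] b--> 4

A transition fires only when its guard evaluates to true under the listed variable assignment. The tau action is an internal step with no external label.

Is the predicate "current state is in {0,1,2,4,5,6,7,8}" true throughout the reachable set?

Inv-set: {0,1,2,4,5,6,7,8}
Reach set: {0,2,3,4,5,6,7,8}
  0: ✓
  2: ✓
  3: ✗ unsafe
  4: ✓
  5: ✓
  6: ✓
  7: ✓
  8: ✓
reach 3 via tau — violates

Answer: INVARIANT VIOLATED at state 3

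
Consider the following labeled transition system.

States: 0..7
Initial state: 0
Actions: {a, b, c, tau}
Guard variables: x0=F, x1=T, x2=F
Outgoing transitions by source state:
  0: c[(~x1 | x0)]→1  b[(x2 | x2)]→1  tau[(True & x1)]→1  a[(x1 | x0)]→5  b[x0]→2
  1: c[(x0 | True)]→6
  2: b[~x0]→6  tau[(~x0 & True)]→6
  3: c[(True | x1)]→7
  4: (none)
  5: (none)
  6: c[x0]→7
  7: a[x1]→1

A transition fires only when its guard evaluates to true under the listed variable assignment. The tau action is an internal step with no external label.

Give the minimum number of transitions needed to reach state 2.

Breadth-first toward 2:
  L0 = {0}
  L1 = {1,5}
  L2 = {6}
2 never appears.

Answer: UNREACHABLE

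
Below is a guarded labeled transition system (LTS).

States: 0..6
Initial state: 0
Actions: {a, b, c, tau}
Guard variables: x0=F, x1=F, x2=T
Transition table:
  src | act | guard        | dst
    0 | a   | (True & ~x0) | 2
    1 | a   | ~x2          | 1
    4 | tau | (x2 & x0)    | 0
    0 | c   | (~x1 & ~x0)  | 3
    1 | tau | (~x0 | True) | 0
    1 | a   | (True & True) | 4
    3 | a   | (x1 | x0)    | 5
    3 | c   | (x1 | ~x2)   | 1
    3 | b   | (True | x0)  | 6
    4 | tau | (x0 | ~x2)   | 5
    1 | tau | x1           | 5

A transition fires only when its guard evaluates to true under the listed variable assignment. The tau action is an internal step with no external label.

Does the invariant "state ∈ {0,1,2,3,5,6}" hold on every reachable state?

Safe = {0,1,2,3,5,6}
Reach set: {0,2,3,6}
  0: ok
  2: ok
  3: ok
  6: ok

Answer: INVARIANT HOLDS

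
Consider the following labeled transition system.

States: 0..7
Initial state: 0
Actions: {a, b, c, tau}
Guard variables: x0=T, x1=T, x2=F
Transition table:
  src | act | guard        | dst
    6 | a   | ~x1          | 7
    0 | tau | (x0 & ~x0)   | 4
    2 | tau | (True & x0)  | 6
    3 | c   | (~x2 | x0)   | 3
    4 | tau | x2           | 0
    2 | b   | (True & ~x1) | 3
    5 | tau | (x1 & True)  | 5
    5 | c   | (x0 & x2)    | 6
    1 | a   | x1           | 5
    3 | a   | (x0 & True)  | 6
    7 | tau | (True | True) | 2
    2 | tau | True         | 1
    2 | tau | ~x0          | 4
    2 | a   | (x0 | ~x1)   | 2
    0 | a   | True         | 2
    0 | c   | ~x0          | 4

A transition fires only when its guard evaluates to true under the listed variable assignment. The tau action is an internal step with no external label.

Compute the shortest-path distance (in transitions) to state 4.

Answer: UNREACHABLE

Analysis:
Breadth-first toward 4:
  L0 = {0}
  L1 = {2}
  L2 = {1,6}
  L3 = {5}
4 never appears.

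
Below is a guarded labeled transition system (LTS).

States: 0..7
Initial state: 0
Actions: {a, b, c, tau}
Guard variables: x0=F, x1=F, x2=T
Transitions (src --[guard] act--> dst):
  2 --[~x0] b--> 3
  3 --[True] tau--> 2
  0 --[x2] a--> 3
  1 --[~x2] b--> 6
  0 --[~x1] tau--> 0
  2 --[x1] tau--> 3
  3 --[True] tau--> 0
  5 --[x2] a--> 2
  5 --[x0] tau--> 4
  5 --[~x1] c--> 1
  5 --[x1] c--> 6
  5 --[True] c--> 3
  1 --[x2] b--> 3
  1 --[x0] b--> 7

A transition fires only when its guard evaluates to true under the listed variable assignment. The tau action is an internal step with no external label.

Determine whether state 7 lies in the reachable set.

9 transition(s) survive guard evaluation.
Layer 0: {0}
Layer 1: {3}  total {0,3}
Layer 2: {2}  total {0,2,3}
Reach set: {0,2,3}

Answer: UNREACHABLE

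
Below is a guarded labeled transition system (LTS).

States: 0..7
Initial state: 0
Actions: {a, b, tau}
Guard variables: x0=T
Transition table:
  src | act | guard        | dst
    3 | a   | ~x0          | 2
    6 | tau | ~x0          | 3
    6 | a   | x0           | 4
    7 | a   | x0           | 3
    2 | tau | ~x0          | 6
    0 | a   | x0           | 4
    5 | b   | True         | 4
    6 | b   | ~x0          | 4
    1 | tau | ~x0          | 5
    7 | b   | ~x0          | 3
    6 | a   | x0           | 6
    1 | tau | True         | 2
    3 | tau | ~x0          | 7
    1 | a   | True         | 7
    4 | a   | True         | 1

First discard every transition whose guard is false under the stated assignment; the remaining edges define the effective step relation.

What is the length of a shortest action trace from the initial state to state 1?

Answer: 2

Working:
Breadth-first toward 1:
  L0 = {0}
  L1 = {4}
  L2 = {1}
first hit 1 at d=2 via a·a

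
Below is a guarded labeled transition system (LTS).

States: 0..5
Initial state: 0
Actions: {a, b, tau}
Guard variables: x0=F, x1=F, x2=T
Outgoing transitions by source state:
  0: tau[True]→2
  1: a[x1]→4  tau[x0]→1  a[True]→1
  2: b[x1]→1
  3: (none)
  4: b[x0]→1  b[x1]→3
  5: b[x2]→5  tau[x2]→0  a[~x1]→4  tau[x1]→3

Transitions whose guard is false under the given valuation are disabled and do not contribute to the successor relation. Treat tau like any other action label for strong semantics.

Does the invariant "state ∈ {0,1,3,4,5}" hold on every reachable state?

Answer: INVARIANT VIOLATED at state 2

Working:
Safe = {0,1,3,4,5}
Reachable = {0,2}
  0: ✓
  2: ✗ unsafe
witness against invariant: tau → 2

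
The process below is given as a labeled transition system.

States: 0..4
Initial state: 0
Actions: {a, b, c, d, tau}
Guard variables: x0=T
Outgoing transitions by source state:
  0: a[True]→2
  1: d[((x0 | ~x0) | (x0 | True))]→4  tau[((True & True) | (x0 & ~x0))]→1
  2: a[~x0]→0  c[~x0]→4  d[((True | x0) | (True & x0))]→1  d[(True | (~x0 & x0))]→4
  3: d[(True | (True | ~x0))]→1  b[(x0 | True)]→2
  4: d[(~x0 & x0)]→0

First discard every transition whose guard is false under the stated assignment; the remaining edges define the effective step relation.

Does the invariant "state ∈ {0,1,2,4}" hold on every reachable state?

Inv-set: {0,1,2,4}
Reach set: {0,1,2,4}
  0: safe
  1: safe
  2: safe
  4: safe

Answer: INVARIANT HOLDS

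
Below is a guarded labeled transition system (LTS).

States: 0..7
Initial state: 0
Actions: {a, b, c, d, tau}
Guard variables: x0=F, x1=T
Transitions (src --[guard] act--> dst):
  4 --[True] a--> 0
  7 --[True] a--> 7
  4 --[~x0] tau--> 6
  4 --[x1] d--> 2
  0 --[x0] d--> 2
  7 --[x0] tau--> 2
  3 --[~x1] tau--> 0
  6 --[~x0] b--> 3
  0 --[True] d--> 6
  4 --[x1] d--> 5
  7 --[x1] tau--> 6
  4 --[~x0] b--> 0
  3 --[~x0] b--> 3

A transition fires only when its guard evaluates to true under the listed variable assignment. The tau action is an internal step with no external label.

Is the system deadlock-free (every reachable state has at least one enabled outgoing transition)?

Answer: DEADLOCK-FREE

Working:
R = {0,3,6}
  0: d→6  [1 out]
  3: b→3  [1 out]
  6: b→3  [1 out]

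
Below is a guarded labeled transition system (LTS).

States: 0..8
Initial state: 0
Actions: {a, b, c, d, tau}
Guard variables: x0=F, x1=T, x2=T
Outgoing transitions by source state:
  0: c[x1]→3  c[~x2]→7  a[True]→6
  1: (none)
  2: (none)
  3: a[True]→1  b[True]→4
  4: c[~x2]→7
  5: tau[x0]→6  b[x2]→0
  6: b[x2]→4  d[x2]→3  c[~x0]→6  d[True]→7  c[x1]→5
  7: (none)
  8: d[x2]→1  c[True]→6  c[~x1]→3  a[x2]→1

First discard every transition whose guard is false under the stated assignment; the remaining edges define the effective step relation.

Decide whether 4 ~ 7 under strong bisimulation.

Answer: BISIMILAR

Working:
Refine partition for ~:
  π0 = {{0,1,2,3,4,5,6,7,8}}
  π1 = {{0},{1,2,4,7},{3},{5},{6},{8}}
Fixed point at round 2; 6 class(es).
class of 4: {1,2,4,7}; class of 7: {1,2,4,7}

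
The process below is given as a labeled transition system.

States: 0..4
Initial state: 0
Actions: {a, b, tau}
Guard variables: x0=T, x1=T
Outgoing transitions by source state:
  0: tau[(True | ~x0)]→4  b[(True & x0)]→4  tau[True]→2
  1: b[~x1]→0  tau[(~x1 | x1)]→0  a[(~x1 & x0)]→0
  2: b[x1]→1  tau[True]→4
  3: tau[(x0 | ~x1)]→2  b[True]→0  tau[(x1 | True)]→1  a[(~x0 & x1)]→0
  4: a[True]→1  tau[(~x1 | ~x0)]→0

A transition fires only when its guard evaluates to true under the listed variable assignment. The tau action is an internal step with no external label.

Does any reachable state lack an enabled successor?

Answer: DEADLOCK-FREE

Trace:
R = {0,1,2,4}
  0: b→4  tau→2  tau→4  [3 exit(s)]
  1: tau→0  [1 exit(s)]
  2: b→1  tau→4  [2 exit(s)]
  4: a→1  [1 exit(s)]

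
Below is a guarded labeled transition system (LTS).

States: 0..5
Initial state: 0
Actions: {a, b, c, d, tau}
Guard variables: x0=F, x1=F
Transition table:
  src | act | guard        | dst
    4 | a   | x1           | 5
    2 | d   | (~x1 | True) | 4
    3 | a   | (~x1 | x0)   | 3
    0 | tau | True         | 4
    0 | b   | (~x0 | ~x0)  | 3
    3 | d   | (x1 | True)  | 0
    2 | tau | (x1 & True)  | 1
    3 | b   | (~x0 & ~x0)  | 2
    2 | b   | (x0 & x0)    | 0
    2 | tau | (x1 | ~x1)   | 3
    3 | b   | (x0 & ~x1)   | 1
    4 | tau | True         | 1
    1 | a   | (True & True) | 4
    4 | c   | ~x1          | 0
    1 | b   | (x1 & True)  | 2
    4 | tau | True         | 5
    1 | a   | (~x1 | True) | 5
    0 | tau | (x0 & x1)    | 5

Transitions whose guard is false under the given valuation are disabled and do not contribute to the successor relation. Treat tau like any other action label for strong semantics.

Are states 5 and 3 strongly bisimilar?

Answer: NOT BISIMILAR

Trace:
Bisimulation quotient by refinement:
  P[0] = {{0,1,2,3,4,5}}
  P[1] = {{0},{1},{2},{3},{4},{5}}
stable after 2 split(s): 6 block(s)
5∈{5}, 3∈{3}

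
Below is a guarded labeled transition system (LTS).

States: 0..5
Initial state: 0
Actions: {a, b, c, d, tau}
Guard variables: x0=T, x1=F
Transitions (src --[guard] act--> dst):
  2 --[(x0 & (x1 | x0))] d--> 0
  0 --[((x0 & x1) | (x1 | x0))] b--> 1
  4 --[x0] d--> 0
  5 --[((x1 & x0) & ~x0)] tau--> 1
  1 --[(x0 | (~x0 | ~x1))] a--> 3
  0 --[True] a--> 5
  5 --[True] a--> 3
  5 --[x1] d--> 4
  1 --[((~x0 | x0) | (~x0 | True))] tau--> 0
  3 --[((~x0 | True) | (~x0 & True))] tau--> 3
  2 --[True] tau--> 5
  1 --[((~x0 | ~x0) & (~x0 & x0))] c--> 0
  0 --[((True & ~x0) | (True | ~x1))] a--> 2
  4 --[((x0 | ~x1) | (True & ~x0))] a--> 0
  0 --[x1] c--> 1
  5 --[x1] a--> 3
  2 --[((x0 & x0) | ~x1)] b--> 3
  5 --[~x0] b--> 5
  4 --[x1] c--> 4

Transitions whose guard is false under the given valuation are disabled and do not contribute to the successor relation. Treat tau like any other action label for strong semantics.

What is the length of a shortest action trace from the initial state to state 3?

Answer: 2

Analysis:
Layered search for 3:
  Layer 0: {0}
  Layer 1: {1,2,5}
  Layer 2: {3}
3 enters at depth 2; path a·b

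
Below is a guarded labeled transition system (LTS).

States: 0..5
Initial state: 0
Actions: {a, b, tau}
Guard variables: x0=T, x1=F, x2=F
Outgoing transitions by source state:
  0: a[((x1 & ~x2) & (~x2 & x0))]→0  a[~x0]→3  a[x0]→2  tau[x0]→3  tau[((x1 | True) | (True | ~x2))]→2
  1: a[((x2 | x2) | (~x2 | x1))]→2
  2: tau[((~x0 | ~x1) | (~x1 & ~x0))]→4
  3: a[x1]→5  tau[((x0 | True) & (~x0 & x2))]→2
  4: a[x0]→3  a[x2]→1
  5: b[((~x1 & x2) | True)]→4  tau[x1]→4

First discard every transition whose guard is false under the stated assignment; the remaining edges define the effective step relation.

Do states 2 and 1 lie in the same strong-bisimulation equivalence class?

Compute ~ classes (split until stable):
  π0 = {{0,1,2,3,4,5}}
  π1 = {{0},{1,4},{2},{3},{5}}
  π2 = {{0},{1},{2},{3},{4},{5}}
6 equivalence class(es) (converged in 3)
2∈{2}, 1∈{1}

Answer: NOT BISIMILAR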